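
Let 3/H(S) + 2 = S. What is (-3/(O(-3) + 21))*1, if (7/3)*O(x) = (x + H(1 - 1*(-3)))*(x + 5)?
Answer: -7/46 ≈ -0.15217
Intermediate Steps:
H(S) = 3/(-2 + S)
O(x) = 3*(5 + x)*(3/2 + x)/7 (O(x) = 3*((x + 3/(-2 + (1 - 1*(-3))))*(x + 5))/7 = 3*((x + 3/(-2 + (1 + 3)))*(5 + x))/7 = 3*((x + 3/(-2 + 4))*(5 + x))/7 = 3*((x + 3/2)*(5 + x))/7 = 3*((3/2 + x)*(5 + x))/7 = 3*((5 + x)*(3/2 + x))/7 = 3*(5 + x)*(3/2 + x)/7)
(-3/(O(-3) + 21))*1 = (-3/((45/14 + (3/7)*(-3)**2 + (39/14)*(-3)) + 21))*1 = (-3/((45/14 + (3/7)*9 - 117/14) + 21))*1 = (-3/((45/14 + 27/7 - 117/14) + 21))*1 = (-3/(-9/7 + 21))*1 = (-3/(138/7))*1 = ((7/138)*(-3))*1 = -7/46*1 = -7/46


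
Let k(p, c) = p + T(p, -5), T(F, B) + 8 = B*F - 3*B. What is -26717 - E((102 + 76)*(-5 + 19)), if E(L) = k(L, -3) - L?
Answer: -14264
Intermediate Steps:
T(F, B) = -8 - 3*B + B*F (T(F, B) = -8 + (B*F - 3*B) = -8 + (-3*B + B*F) = -8 - 3*B + B*F)
k(p, c) = 7 - 4*p (k(p, c) = p + (-8 - 3*(-5) - 5*p) = p + (-8 + 15 - 5*p) = p + (7 - 5*p) = 7 - 4*p)
E(L) = 7 - 5*L (E(L) = (7 - 4*L) - L = 7 - 5*L)
-26717 - E((102 + 76)*(-5 + 19)) = -26717 - (7 - 5*(102 + 76)*(-5 + 19)) = -26717 - (7 - 890*14) = -26717 - (7 - 5*2492) = -26717 - (7 - 12460) = -26717 - 1*(-12453) = -26717 + 12453 = -14264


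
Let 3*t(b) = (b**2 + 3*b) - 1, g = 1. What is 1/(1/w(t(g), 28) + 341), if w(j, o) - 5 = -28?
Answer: 23/7842 ≈ 0.0029329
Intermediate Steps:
t(b) = -1/3 + b + b**2/3 (t(b) = ((b**2 + 3*b) - 1)/3 = (-1 + b**2 + 3*b)/3 = -1/3 + b + b**2/3)
w(j, o) = -23 (w(j, o) = 5 - 28 = -23)
1/(1/w(t(g), 28) + 341) = 1/(1/(-23) + 341) = 1/(-1/23 + 341) = 1/(7842/23) = 23/7842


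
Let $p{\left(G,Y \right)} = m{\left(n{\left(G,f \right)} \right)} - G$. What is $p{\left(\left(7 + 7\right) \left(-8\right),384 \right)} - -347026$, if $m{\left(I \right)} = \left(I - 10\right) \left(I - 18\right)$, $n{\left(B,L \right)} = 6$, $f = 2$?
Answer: $347186$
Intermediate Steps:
$m{\left(I \right)} = \left(-18 + I\right) \left(-10 + I\right)$ ($m{\left(I \right)} = \left(-10 + I\right) \left(-18 + I\right) = \left(-18 + I\right) \left(-10 + I\right)$)
$p{\left(G,Y \right)} = 48 - G$ ($p{\left(G,Y \right)} = \left(180 + 6^{2} - 168\right) - G = \left(180 + 36 - 168\right) - G = 48 - G$)
$p{\left(\left(7 + 7\right) \left(-8\right),384 \right)} - -347026 = \left(48 - \left(7 + 7\right) \left(-8\right)\right) - -347026 = \left(48 - 14 \left(-8\right)\right) + 347026 = \left(48 - -112\right) + 347026 = \left(48 + 112\right) + 347026 = 160 + 347026 = 347186$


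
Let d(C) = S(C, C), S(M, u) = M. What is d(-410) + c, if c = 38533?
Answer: 38123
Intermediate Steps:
d(C) = C
d(-410) + c = -410 + 38533 = 38123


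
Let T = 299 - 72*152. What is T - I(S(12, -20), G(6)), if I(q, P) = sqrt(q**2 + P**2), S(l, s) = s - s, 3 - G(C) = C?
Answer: -10648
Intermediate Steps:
G(C) = 3 - C
S(l, s) = 0
I(q, P) = sqrt(P**2 + q**2)
T = -10645 (T = 299 - 10944 = -10645)
T - I(S(12, -20), G(6)) = -10645 - sqrt((3 - 1*6)**2 + 0**2) = -10645 - sqrt((3 - 6)**2 + 0) = -10645 - sqrt((-3)**2 + 0) = -10645 - sqrt(9 + 0) = -10645 - sqrt(9) = -10645 - 1*3 = -10645 - 3 = -10648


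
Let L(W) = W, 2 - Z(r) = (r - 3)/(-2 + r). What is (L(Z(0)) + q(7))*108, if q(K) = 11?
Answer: 1242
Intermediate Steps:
Z(r) = 2 - (-3 + r)/(-2 + r) (Z(r) = 2 - (r - 3)/(-2 + r) = 2 - (-3 + r)/(-2 + r))
(L(Z(0)) + q(7))*108 = ((-1 + 0)/(-2 + 0) + 11)*108 = (-1/(-2) + 11)*108 = (-½*(-1) + 11)*108 = (½ + 11)*108 = (23/2)*108 = 1242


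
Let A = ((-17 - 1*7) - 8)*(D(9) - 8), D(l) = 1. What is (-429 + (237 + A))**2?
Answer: 1024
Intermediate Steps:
A = 224 (A = ((-17 - 1*7) - 8)*(1 - 8) = ((-17 - 7) - 8)*(-7) = (-24 - 8)*(-7) = -32*(-7) = 224)
(-429 + (237 + A))**2 = (-429 + (237 + 224))**2 = (-429 + 461)**2 = 32**2 = 1024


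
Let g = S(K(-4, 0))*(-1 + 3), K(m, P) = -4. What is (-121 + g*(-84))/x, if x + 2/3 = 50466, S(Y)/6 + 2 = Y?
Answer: 17781/151396 ≈ 0.11745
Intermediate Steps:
S(Y) = -12 + 6*Y
x = 151396/3 (x = -⅔ + 50466 = 151396/3 ≈ 50465.)
g = -72 (g = (-12 + 6*(-4))*(-1 + 3) = (-12 - 24)*2 = -36*2 = -72)
(-121 + g*(-84))/x = (-121 - 72*(-84))/(151396/3) = (-121 + 6048)*(3/151396) = 5927*(3/151396) = 17781/151396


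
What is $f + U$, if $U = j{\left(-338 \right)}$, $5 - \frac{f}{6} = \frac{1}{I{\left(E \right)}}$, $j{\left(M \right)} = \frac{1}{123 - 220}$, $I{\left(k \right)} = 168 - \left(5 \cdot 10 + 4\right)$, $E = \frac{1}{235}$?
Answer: $\frac{55174}{1843} \approx 29.937$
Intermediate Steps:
$E = \frac{1}{235} \approx 0.0042553$
$I{\left(k \right)} = 114$ ($I{\left(k \right)} = 168 - \left(50 + 4\right) = 168 - 54 = 114$)
$j{\left(M \right)} = - \frac{1}{97}$ ($j{\left(M \right)} = \frac{1}{-97} = - \frac{1}{97}$)
$f = \frac{569}{19}$ ($f = 30 - \frac{6}{114} = 30 - \frac{1}{19} = \frac{569}{19} \approx 29.947$)
$U = - \frac{1}{97} \approx -0.010309$
$f + U = \frac{569}{19} - \frac{1}{97} = \frac{55174}{1843}$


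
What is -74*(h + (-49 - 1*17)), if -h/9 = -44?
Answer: -24420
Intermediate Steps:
h = 396 (h = -9*(-44) = 396)
-74*(h + (-49 - 1*17)) = -74*(396 + (-49 - 1*17)) = -74*(396 + (-49 - 17)) = -74*(396 - 66) = -74*330 = -24420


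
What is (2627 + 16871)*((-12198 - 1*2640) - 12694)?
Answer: -536818936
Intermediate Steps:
(2627 + 16871)*((-12198 - 1*2640) - 12694) = 19498*((-12198 - 2640) - 12694) = 19498*(-14838 - 12694) = 19498*(-27532) = -536818936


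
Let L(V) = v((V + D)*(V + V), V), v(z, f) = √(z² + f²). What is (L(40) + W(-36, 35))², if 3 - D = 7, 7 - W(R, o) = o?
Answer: 8296784 - 2240*√5185 ≈ 8.1355e+6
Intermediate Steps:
W(R, o) = 7 - o
D = -4 (D = 3 - 1*7 = 3 - 7 = -4)
v(z, f) = √(f² + z²)
L(V) = √(V² + 4*V²*(-4 + V)²) (L(V) = √(V² + ((V - 4)*(V + V))²) = √(V² + ((-4 + V)*(2*V))²) = √(V² + (2*V*(-4 + V))²) = √(V² + 4*V²*(-4 + V)²))
(L(40) + W(-36, 35))² = (√(40²*(1 + 4*(-4 + 40)²)) + (7 - 1*35))² = (√(1600*(1 + 4*36²)) + (7 - 35))² = (√(1600*(1 + 4*1296)) - 28)² = (√(1600*(1 + 5184)) - 28)² = (√(1600*5185) - 28)² = (√8296000 - 28)² = (40*√5185 - 28)² = (-28 + 40*√5185)²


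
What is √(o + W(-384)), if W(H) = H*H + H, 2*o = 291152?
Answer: 2*√73162 ≈ 540.97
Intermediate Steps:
o = 145576 (o = (½)*291152 = 145576)
W(H) = H + H² (W(H) = H² + H = H + H²)
√(o + W(-384)) = √(145576 - 384*(1 - 384)) = √(145576 - 384*(-383)) = √(145576 + 147072) = √292648 = 2*√73162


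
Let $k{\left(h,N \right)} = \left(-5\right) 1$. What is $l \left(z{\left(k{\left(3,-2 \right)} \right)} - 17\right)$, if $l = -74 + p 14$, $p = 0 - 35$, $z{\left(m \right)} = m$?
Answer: $12408$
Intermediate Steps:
$k{\left(h,N \right)} = -5$
$p = -35$
$l = -564$ ($l = -74 - 490 = -564$)
$l \left(z{\left(k{\left(3,-2 \right)} \right)} - 17\right) = - 564 \left(-5 - 17\right) = \left(-564\right) \left(-22\right) = 12408$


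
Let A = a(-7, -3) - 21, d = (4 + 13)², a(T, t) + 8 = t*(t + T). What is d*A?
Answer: 289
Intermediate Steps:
a(T, t) = -8 + t*(T + t) (a(T, t) = -8 + t*(t + T) = -8 + t*(T + t))
d = 289 (d = 17² = 289)
A = 1 (A = (-8 + (-3)² - 7*(-3)) - 21 = (-8 + 9 + 21) - 21 = 22 - 21 = 1)
d*A = 289*1 = 289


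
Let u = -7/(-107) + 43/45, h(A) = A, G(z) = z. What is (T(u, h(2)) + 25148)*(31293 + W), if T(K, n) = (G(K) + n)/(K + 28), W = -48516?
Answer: -30261633174351/69868 ≈ -4.3313e+8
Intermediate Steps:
u = 4916/4815 (u = -7*(-1/107) + 43*(1/45) = 7/107 + 43/45 = 4916/4815 ≈ 1.0210)
T(K, n) = (K + n)/(28 + K) (T(K, n) = (K + n)/(K + 28) = (K + n)/(28 + K))
(T(u, h(2)) + 25148)*(31293 + W) = ((4916/4815 + 2)/(28 + 4916/4815) + 25148)*(31293 - 48516) = ((14546/4815)/(139736/4815) + 25148)*(-17223) = ((4815/139736)*(14546/4815) + 25148)*(-17223) = (7273/69868 + 25148)*(-17223) = (1757047737/69868)*(-17223) = -30261633174351/69868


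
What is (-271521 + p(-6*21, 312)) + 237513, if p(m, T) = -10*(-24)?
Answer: -33768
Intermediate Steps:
p(m, T) = 240
(-271521 + p(-6*21, 312)) + 237513 = (-271521 + 240) + 237513 = -271281 + 237513 = -33768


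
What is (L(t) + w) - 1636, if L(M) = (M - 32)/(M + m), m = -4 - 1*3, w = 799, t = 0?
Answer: -5827/7 ≈ -832.43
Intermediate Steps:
m = -7 (m = -4 - 3 = -7)
L(M) = (-32 + M)/(-7 + M) (L(M) = (M - 32)/(M - 7) = (-32 + M)/(-7 + M))
(L(t) + w) - 1636 = ((-32 + 0)/(-7 + 0) + 799) - 1636 = (-32/(-7) + 799) - 1636 = (-⅐*(-32) + 799) - 1636 = (32/7 + 799) - 1636 = 5625/7 - 1636 = -5827/7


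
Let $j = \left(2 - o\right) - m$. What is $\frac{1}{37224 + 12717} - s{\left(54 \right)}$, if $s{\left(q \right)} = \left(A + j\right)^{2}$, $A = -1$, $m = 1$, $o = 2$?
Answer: $- \frac{199763}{49941} \approx -4.0$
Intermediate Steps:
$j = -1$ ($j = \left(2 - 2\right) - 1 = 0 - 1 = -1$)
$s{\left(q \right)} = 4$ ($s{\left(q \right)} = \left(-1 - 1\right)^{2} = \left(-2\right)^{2} = 4$)
$\frac{1}{37224 + 12717} - s{\left(54 \right)} = \frac{1}{37224 + 12717} - 4 = \frac{1}{49941} - 4 = - \frac{199763}{49941}$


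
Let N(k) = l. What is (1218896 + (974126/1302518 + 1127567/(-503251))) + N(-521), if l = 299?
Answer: 57083814445663245/46820963287 ≈ 1.2192e+6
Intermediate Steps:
N(k) = 299
(1218896 + (974126/1302518 + 1127567/(-503251))) + N(-521) = (1218896 + (974126/1302518 + 1127567/(-503251))) + 299 = (1218896 + (974126*(1/1302518) + 1127567*(-1/503251))) + 299 = (1218896 + (487063/651259 - 161081/71893)) + 299 = (1218896 - 69889030720/46820963287) + 299 = 57069814977640432/46820963287 + 299 = 57083814445663245/46820963287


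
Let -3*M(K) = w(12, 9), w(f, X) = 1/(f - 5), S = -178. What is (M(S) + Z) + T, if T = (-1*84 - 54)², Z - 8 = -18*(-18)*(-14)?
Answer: 304835/21 ≈ 14516.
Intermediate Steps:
w(f, X) = 1/(-5 + f)
Z = -4528 (Z = 8 - 18*(-18)*(-14) = 8 + 324*(-14) = 8 - 4536 = -4528)
M(K) = -1/21 (M(K) = -1/(3*(-5 + 12)) = -⅓/7 = -⅓*⅐ = -1/21)
T = 19044 (T = (-84 - 54)² = (-138)² = 19044)
(M(S) + Z) + T = (-1/21 - 4528) + 19044 = -95089/21 + 19044 = 304835/21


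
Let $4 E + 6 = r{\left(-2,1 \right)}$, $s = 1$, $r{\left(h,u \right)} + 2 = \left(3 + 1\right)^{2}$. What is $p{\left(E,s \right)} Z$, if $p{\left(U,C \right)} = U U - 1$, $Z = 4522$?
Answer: $13566$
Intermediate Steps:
$r{\left(h,u \right)} = 14$ ($r{\left(h,u \right)} = -2 + \left(3 + 1\right)^{2} = -2 + 4^{2} = -2 + 16 = 14$)
$E = 2$ ($E = - \frac{3}{2} + \frac{1}{4} \cdot 14 = - \frac{3}{2} + \frac{7}{2} = 2$)
$p{\left(U,C \right)} = -1 + U^{2}$ ($p{\left(U,C \right)} = U^{2} - 1 = -1 + U^{2}$)
$p{\left(E,s \right)} Z = \left(-1 + 2^{2}\right) 4522 = \left(-1 + 4\right) 4522 = 3 \cdot 4522 = 13566$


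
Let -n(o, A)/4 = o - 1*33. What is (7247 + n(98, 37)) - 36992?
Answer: -30005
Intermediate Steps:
n(o, A) = 132 - 4*o (n(o, A) = -4*(o - 1*33) = -4*(o - 33) = -4*(-33 + o) = 132 - 4*o)
(7247 + n(98, 37)) - 36992 = (7247 + (132 - 4*98)) - 36992 = (7247 + (132 - 392)) - 36992 = (7247 - 260) - 36992 = 6987 - 36992 = -30005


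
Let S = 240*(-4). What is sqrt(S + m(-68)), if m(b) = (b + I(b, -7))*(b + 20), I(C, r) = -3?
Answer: 12*sqrt(17) ≈ 49.477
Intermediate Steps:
S = -960
m(b) = (-3 + b)*(20 + b) (m(b) = (b - 3)*(b + 20) = (-3 + b)*(20 + b))
sqrt(S + m(-68)) = sqrt(-960 + (-60 + (-68)**2 + 17*(-68))) = sqrt(-960 + (-60 + 4624 - 1156)) = sqrt(-960 + 3408) = sqrt(2448) = 12*sqrt(17)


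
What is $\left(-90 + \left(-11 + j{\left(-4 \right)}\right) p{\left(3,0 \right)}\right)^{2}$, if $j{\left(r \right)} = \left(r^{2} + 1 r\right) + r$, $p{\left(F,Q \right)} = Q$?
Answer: $8100$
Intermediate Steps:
$j{\left(r \right)} = r^{2} + 2 r$ ($j{\left(r \right)} = \left(r^{2} + r\right) + r = \left(r + r^{2}\right) + r = r^{2} + 2 r$)
$\left(-90 + \left(-11 + j{\left(-4 \right)}\right) p{\left(3,0 \right)}\right)^{2} = \left(-90 + \left(-11 - 4 \left(2 - 4\right)\right) 0\right)^{2} = \left(-90 + \left(-11 - -8\right) 0\right)^{2} = \left(-90 + \left(-11 + 8\right) 0\right)^{2} = \left(-90 - 0\right)^{2} = \left(-90 + 0\right)^{2} = \left(-90\right)^{2} = 8100$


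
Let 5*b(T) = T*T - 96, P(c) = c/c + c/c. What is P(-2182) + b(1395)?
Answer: 1945939/5 ≈ 3.8919e+5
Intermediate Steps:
P(c) = 2 (P(c) = 1 + 1 = 2)
b(T) = -96/5 + T**2/5 (b(T) = (T*T - 96)/5 = (T**2 - 96)/5 = (-96 + T**2)/5 = -96/5 + T**2/5)
P(-2182) + b(1395) = 2 + (-96/5 + (1/5)*1395**2) = 2 + (-96/5 + (1/5)*1946025) = 2 + (-96/5 + 389205) = 2 + 1945929/5 = 1945939/5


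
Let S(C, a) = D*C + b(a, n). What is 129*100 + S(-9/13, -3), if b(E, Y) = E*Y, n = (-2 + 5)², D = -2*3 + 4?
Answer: 167367/13 ≈ 12874.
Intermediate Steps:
D = -2 (D = -6 + 4 = -2)
n = 9 (n = 3² = 9)
S(C, a) = -2*C + 9*a (S(C, a) = -2*C + a*9 = -2*C + 9*a)
129*100 + S(-9/13, -3) = 129*100 + (-(-18)/13 + 9*(-3)) = 12900 + (-(-18)/13 - 27) = 12900 + (-2*(-9/13) - 27) = 12900 + (18/13 - 27) = 12900 - 333/13 = 167367/13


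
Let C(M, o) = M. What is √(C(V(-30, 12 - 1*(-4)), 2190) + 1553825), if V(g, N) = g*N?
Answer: √1553345 ≈ 1246.3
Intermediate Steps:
V(g, N) = N*g
√(C(V(-30, 12 - 1*(-4)), 2190) + 1553825) = √((12 - 1*(-4))*(-30) + 1553825) = √((12 + 4)*(-30) + 1553825) = √(16*(-30) + 1553825) = √(-480 + 1553825) = √1553345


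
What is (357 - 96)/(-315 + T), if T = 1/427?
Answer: -111447/134504 ≈ -0.82858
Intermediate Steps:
T = 1/427 ≈ 0.0023419
(357 - 96)/(-315 + T) = (357 - 96)/(-315 + 1/427) = 261/(-134504/427) = 261*(-427/134504) = -111447/134504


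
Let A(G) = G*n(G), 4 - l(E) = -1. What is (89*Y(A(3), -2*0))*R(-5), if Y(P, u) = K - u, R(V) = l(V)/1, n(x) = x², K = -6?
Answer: -2670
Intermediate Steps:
l(E) = 5 (l(E) = 4 - 1*(-1) = 4 + 1 = 5)
R(V) = 5 (R(V) = 5/1 = 5*1 = 5)
A(G) = G³ (A(G) = G*G² = G³)
Y(P, u) = -6 - u
(89*Y(A(3), -2*0))*R(-5) = (89*(-6 - (-2)*0))*5 = (89*(-6 - 1*0))*5 = (89*(-6 + 0))*5 = (89*(-6))*5 = -534*5 = -2670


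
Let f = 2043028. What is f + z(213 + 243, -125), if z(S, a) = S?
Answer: 2043484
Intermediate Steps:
f + z(213 + 243, -125) = 2043028 + (213 + 243) = 2043028 + 456 = 2043484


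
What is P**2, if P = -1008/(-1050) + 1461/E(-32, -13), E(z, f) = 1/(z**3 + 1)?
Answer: 1432365308848251801/625 ≈ 2.2918e+15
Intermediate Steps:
E(z, f) = 1/(1 + z**3)
P = -1196814651/25 (P = -1008/(-1050) + 1461/(1/(1 + (-32)**3)) = -1008*(-1/1050) + 1461/(1/(1 - 32768)) = 24/25 + 1461/(1/(-32767)) = 24/25 + 1461/(-1/32767) = 24/25 + 1461*(-32767) = 24/25 - 47872587 = -1196814651/25 ≈ -4.7873e+7)
P**2 = (-1196814651/25)**2 = 1432365308848251801/625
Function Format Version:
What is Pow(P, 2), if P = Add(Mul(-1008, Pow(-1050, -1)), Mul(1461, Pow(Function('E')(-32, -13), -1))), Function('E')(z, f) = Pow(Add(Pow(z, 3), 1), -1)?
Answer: Rational(1432365308848251801, 625) ≈ 2.2918e+15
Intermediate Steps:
Function('E')(z, f) = Pow(Add(1, Pow(z, 3)), -1)
P = Rational(-1196814651, 25) (P = Add(Mul(-1008, Pow(-1050, -1)), Mul(1461, Pow(Pow(Add(1, Pow(-32, 3)), -1), -1))) = Add(Mul(-1008, Rational(-1, 1050)), Mul(1461, Pow(Pow(Add(1, -32768), -1), -1))) = Add(Rational(24, 25), Mul(1461, Pow(Pow(-32767, -1), -1))) = Add(Rational(24, 25), Mul(1461, Pow(Rational(-1, 32767), -1))) = Add(Rational(24, 25), Mul(1461, -32767)) = Add(Rational(24, 25), -47872587) = Rational(-1196814651, 25) ≈ -4.7873e+7)
Pow(P, 2) = Pow(Rational(-1196814651, 25), 2) = Rational(1432365308848251801, 625)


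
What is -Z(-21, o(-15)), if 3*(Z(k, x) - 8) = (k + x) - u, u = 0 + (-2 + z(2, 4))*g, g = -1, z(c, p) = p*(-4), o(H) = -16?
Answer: 31/3 ≈ 10.333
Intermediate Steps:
z(c, p) = -4*p
u = 18 (u = 0 + (-2 - 4*4)*(-1) = 0 + (-2 - 16)*(-1) = 0 - 18*(-1) = 0 + 18 = 18)
Z(k, x) = 2 + k/3 + x/3 (Z(k, x) = 8 + ((k + x) - 1*18)/3 = 8 + ((k + x) - 18)/3 = 8 + (-18 + k + x)/3 = 8 + (-6 + k/3 + x/3) = 2 + k/3 + x/3)
-Z(-21, o(-15)) = -(2 + (⅓)*(-21) + (⅓)*(-16)) = -(2 - 7 - 16/3) = -1*(-31/3) = 31/3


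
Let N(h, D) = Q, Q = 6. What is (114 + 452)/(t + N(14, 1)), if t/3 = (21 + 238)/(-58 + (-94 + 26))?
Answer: -3396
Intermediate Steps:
N(h, D) = 6
t = -37/6 (t = 3*((21 + 238)/(-58 + (-94 + 26))) = 3*(259/(-58 - 68)) = 3*(259/(-126)) = 3*(259*(-1/126)) = 3*(-37/18) = -37/6 ≈ -6.1667)
(114 + 452)/(t + N(14, 1)) = (114 + 452)/(-37/6 + 6) = 566/(-1/6) = 566*(-6) = -3396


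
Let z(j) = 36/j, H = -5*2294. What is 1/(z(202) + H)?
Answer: -101/1158452 ≈ -8.7185e-5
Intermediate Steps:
H = -11470
1/(z(202) + H) = 1/(36/202 - 11470) = 1/(36*(1/202) - 11470) = 1/(18/101 - 11470) = 1/(-1158452/101) = -101/1158452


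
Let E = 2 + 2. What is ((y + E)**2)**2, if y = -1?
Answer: 81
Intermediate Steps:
E = 4
((y + E)**2)**2 = ((-1 + 4)**2)**2 = (3**2)**2 = 9**2 = 81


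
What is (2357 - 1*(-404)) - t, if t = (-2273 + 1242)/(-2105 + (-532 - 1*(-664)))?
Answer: 5446422/1973 ≈ 2760.5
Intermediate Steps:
t = 1031/1973 (t = -1031/(-2105 + (-532 + 664)) = -1031/(-2105 + 132) = -1031/(-1973) = -1031*(-1/1973) = 1031/1973 ≈ 0.52255)
(2357 - 1*(-404)) - t = (2357 - 1*(-404)) - 1*1031/1973 = (2357 + 404) - 1031/1973 = 2761 - 1031/1973 = 5446422/1973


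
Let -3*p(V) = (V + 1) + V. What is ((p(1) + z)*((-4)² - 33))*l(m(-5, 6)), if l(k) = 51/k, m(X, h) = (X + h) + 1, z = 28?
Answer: -23409/2 ≈ -11705.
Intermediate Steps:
m(X, h) = 1 + X + h
p(V) = -⅓ - 2*V/3 (p(V) = -((V + 1) + V)/3 = -((1 + V) + V)/3 = -(1 + 2*V)/3 = -⅓ - 2*V/3)
((p(1) + z)*((-4)² - 33))*l(m(-5, 6)) = (((-⅓ - ⅔*1) + 28)*((-4)² - 33))*(51/(1 - 5 + 6)) = (((-⅓ - ⅔) + 28)*(16 - 33))*(51/2) = ((-1 + 28)*(-17))*(51*(½)) = (27*(-17))*(51/2) = -459*51/2 = -23409/2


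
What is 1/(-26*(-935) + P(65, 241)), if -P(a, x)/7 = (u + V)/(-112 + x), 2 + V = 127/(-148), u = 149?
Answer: 444/10790119 ≈ 4.1149e-5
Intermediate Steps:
V = -423/148 (V = -2 + 127/(-148) = -2 + 127*(-1/148) = -2 - 127/148 = -423/148 ≈ -2.8581)
P(a, x) = -151403/(148*(-112 + x)) (P(a, x) = -7*(149 - 423/148)/(-112 + x) = -151403/(148*(-112 + x)))
1/(-26*(-935) + P(65, 241)) = 1/(-26*(-935) - 151403/(-16576 + 148*241)) = 1/(24310 - 151403/(-16576 + 35668)) = 1/(24310 - 151403/19092) = 1/(24310 - 151403*1/19092) = 1/(24310 - 3521/444) = 1/(10790119/444) = 444/10790119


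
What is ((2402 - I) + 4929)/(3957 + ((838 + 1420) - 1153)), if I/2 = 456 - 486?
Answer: 7391/5062 ≈ 1.4601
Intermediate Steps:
I = -60 (I = 2*(456 - 486) = 2*(-30) = -60)
((2402 - I) + 4929)/(3957 + ((838 + 1420) - 1153)) = ((2402 - 1*(-60)) + 4929)/(3957 + ((838 + 1420) - 1153)) = ((2402 + 60) + 4929)/(3957 + (2258 - 1153)) = (2462 + 4929)/(3957 + 1105) = 7391/5062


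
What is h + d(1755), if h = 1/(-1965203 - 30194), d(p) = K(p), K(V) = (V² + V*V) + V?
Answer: 12295247211584/1995397 ≈ 6.1618e+6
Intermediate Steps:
K(V) = V + 2*V² (K(V) = (V² + V²) + V = 2*V² + V = V + 2*V²)
d(p) = p*(1 + 2*p)
h = -1/1995397 (h = 1/(-1995397) = -1/1995397 ≈ -5.0115e-7)
h + d(1755) = -1/1995397 + 1755*(1 + 2*1755) = -1/1995397 + 1755*(1 + 3510) = -1/1995397 + 1755*3511 = -1/1995397 + 6161805 = 12295247211584/1995397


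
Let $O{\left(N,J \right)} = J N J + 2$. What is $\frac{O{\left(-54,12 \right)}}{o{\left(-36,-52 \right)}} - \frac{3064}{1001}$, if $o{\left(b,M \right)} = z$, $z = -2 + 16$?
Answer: $- \frac{558905}{1001} \approx -558.35$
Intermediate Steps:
$z = 14$
$o{\left(b,M \right)} = 14$
$O{\left(N,J \right)} = 2 + N J^{2}$ ($O{\left(N,J \right)} = N J^{2} + 2 = 2 + N J^{2}$)
$\frac{O{\left(-54,12 \right)}}{o{\left(-36,-52 \right)}} - \frac{3064}{1001} = \frac{2 - 54 \cdot 12^{2}}{14} - \frac{3064}{1001} = \left(2 - 7776\right) \frac{1}{14} - \frac{3064}{1001} = \left(-7774\right) \frac{1}{14} - \frac{3064}{1001} = - \frac{3887}{7} - \frac{3064}{1001} = - \frac{558905}{1001}$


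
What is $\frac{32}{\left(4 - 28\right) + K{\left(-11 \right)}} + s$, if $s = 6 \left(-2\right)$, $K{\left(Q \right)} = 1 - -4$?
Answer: $- \frac{260}{19} \approx -13.684$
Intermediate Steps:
$K{\left(Q \right)} = 5$ ($K{\left(Q \right)} = 1 + 4 = 5$)
$s = -12$
$\frac{32}{\left(4 - 28\right) + K{\left(-11 \right)}} + s = \frac{32}{\left(4 - 28\right) + 5} - 12 = \frac{32}{-24 + 5} - 12 = \frac{32}{-19} - 12 = 32 \left(- \frac{1}{19}\right) - 12 = - \frac{32}{19} - 12 = - \frac{260}{19}$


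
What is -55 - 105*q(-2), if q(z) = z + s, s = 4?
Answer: -265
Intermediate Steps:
q(z) = 4 + z (q(z) = z + 4 = 4 + z)
-55 - 105*q(-2) = -55 - 105*(4 - 2) = -55 - 105*2 = -55 - 210 = -265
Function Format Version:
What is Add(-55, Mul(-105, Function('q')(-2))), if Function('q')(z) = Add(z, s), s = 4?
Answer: -265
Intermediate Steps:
Function('q')(z) = Add(4, z) (Function('q')(z) = Add(z, 4) = Add(4, z))
Add(-55, Mul(-105, Function('q')(-2))) = Add(-55, Mul(-105, Add(4, -2))) = Add(-55, Mul(-105, 2)) = Add(-55, -210) = -265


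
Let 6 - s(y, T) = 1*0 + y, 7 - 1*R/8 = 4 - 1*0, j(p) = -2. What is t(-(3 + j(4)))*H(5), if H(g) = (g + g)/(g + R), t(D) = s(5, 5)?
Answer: 10/29 ≈ 0.34483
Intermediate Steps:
R = 24 (R = 56 - 8*(4 - 1*0) = 56 - 8*(4 + 0) = 56 - 8*4 = 56 - 32 = 24)
s(y, T) = 6 - y (s(y, T) = 6 - (1*0 + y) = 6 - (0 + y) = 6 - y)
t(D) = 1 (t(D) = 6 - 1*5 = 6 - 5 = 1)
H(g) = 2*g/(24 + g) (H(g) = (g + g)/(g + 24) = (2*g)/(24 + g) = 2*g/(24 + g))
t(-(3 + j(4)))*H(5) = 1*(2*5/(24 + 5)) = 1*(2*5/29) = 1*(2*5*(1/29)) = 1*(10/29) = 10/29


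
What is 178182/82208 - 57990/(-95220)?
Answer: 181114433/65232048 ≈ 2.7765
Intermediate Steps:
178182/82208 - 57990/(-95220) = 178182*(1/82208) - 57990*(-1/95220) = 89091/41104 + 1933/3174 = 181114433/65232048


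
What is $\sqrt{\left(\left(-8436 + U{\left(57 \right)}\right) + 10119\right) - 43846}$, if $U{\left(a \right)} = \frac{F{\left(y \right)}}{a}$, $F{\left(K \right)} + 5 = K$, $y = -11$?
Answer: $\frac{i \sqrt{136988499}}{57} \approx 205.34 i$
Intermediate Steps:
$F{\left(K \right)} = -5 + K$
$U{\left(a \right)} = - \frac{16}{a}$ ($U{\left(a \right)} = \frac{-5 - 11}{a} = - \frac{16}{a}$)
$\sqrt{\left(\left(-8436 + U{\left(57 \right)}\right) + 10119\right) - 43846} = \sqrt{\left(\left(-8436 - \frac{16}{57}\right) + 10119\right) - 43846} = \sqrt{\left(- \frac{480868}{57} + 10119\right) - 43846} = \sqrt{\frac{95915}{57} - 43846} = \sqrt{- \frac{2403307}{57}} = \frac{i \sqrt{136988499}}{57}$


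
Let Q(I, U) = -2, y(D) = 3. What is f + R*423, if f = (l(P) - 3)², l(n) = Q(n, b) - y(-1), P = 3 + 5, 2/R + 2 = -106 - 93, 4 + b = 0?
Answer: 4006/67 ≈ 59.791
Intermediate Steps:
b = -4 (b = -4 + 0 = -4)
R = -2/201 (R = 2/(-2 + (-106 - 93)) = 2/(-2 - 199) = 2/(-201) = 2*(-1/201) = -2/201 ≈ -0.0099503)
P = 8
l(n) = -5 (l(n) = -2 - 1*3 = -2 - 3 = -5)
f = 64 (f = (-5 - 3)² = (-8)² = 64)
f + R*423 = 64 - 2/201*423 = 64 - 282/67 = 4006/67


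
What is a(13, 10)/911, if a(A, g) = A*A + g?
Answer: 179/911 ≈ 0.19649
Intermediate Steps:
a(A, g) = g + A² (a(A, g) = A² + g = g + A²)
a(13, 10)/911 = (10 + 13²)/911 = (10 + 169)*(1/911) = 179*(1/911) = 179/911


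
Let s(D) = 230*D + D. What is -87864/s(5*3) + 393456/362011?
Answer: -1449733784/59731815 ≈ -24.271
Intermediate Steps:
s(D) = 231*D
-87864/s(5*3) + 393456/362011 = -87864/(231*(5*3)) + 393456/362011 = -87864/(231*15) + 393456*(1/362011) = -87864/3465 + 393456/362011 = -87864*1/3465 + 393456/362011 = -4184/165 + 393456/362011 = -1449733784/59731815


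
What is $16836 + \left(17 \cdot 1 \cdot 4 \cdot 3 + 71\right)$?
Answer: $17111$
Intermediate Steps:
$16836 + \left(17 \cdot 1 \cdot 4 \cdot 3 + 71\right) = 16836 + \left(17 \cdot 4 \cdot 3 + 71\right) = 16836 + \left(17 \cdot 12 + 71\right) = 16836 + \left(204 + 71\right) = 16836 + 275 = 17111$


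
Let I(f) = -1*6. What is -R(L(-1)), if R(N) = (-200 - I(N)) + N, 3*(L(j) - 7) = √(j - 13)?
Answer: 187 - I*√14/3 ≈ 187.0 - 1.2472*I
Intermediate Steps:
I(f) = -6
L(j) = 7 + √(-13 + j)/3 (L(j) = 7 + √(j - 13)/3 = 7 + √(-13 + j)/3)
R(N) = -194 + N (R(N) = (-200 - 1*(-6)) + N = (-200 + 6) + N = -194 + N)
-R(L(-1)) = -(-194 + (7 + √(-13 - 1)/3)) = -(-194 + (7 + √(-14)/3)) = -(-194 + (7 + (I*√14)/3)) = -(-194 + (7 + I*√14/3)) = -(-187 + I*√14/3) = 187 - I*√14/3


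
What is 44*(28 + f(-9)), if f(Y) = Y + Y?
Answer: 440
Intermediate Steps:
f(Y) = 2*Y
44*(28 + f(-9)) = 44*(28 + 2*(-9)) = 44*(28 - 18) = 44*10 = 440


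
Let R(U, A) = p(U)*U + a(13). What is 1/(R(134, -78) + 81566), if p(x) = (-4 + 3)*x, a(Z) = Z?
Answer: 1/63623 ≈ 1.5718e-5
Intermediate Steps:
p(x) = -x
R(U, A) = 13 - U² (R(U, A) = (-U)*U + 13 = -U² + 13 = 13 - U²)
1/(R(134, -78) + 81566) = 1/((13 - 1*134²) + 81566) = 1/((13 - 1*17956) + 81566) = 1/((13 - 17956) + 81566) = 1/(-17943 + 81566) = 1/63623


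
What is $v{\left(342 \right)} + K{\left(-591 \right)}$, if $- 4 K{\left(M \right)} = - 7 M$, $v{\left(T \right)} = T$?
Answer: $- \frac{2769}{4} \approx -692.25$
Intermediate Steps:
$K{\left(M \right)} = \frac{7 M}{4}$ ($K{\left(M \right)} = - \frac{\left(-7\right) M}{4} = \frac{7 M}{4}$)
$v{\left(342 \right)} + K{\left(-591 \right)} = 342 + \frac{7}{4} \left(-591\right) = 342 - \frac{4137}{4} = - \frac{2769}{4}$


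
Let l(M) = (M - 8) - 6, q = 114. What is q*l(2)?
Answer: -1368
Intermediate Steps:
l(M) = -14 + M (l(M) = (-8 + M) - 6 = -14 + M)
q*l(2) = 114*(-14 + 2) = 114*(-12) = -1368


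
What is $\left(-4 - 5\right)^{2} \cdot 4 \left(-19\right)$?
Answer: $-6156$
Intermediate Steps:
$\left(-4 - 5\right)^{2} \cdot 4 \left(-19\right) = \left(-9\right)^{2} \cdot 4 \left(-19\right) = 81 \cdot 4 \left(-19\right) = 324 \left(-19\right) = -6156$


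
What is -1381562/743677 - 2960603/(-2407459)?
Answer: -1124321513727/1790371886743 ≈ -0.62798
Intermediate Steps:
-1381562/743677 - 2960603/(-2407459) = -1381562*1/743677 - 2960603*(-1/2407459) = -1381562/743677 + 2960603/2407459 = -1124321513727/1790371886743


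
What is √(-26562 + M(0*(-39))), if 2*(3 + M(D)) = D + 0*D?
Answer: I*√26565 ≈ 162.99*I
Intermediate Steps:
M(D) = -3 + D/2 (M(D) = -3 + (D + 0*D)/2 = -3 + (D + 0)/2 = -3 + D/2)
√(-26562 + M(0*(-39))) = √(-26562 + (-3 + (0*(-39))/2)) = √(-26562 + (-3 + (½)*0)) = √(-26562 + (-3 + 0)) = √(-26562 - 3) = √(-26565) = I*√26565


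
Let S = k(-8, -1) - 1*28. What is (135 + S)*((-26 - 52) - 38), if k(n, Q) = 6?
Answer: -13108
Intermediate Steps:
S = -22 (S = 6 - 1*28 = 6 - 28 = -22)
(135 + S)*((-26 - 52) - 38) = (135 - 22)*((-26 - 52) - 38) = 113*(-78 - 38) = 113*(-116) = -13108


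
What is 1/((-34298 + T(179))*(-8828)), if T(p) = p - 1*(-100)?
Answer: 1/300319732 ≈ 3.3298e-9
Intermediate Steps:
T(p) = 100 + p (T(p) = p + 100 = 100 + p)
1/((-34298 + T(179))*(-8828)) = 1/((-34298 + (100 + 179))*(-8828)) = -1/8828/(-34298 + 279) = -1/8828/(-34019) = -1/34019*(-1/8828) = 1/300319732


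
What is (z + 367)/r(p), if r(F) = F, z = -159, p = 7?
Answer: 208/7 ≈ 29.714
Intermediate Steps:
(z + 367)/r(p) = (-159 + 367)/7 = 208*(1/7) = 208/7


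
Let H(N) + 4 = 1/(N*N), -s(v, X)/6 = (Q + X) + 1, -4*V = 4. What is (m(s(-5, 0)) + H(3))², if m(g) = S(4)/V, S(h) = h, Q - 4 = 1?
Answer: 5041/81 ≈ 62.235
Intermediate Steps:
Q = 5 (Q = 4 + 1 = 5)
V = -1 (V = -¼*4 = -1)
s(v, X) = -36 - 6*X (s(v, X) = -6*((5 + X) + 1) = -6*(6 + X) = -36 - 6*X)
H(N) = -4 + N⁻² (H(N) = -4 + 1/(N*N) = -4 + N⁻²)
m(g) = -4 (m(g) = 4/(-1) = 4*(-1) = -4)
(m(s(-5, 0)) + H(3))² = (-4 + (-4 + 3⁻²))² = (-4 + (-4 + ⅑))² = (-4 - 35/9)² = (-71/9)² = 5041/81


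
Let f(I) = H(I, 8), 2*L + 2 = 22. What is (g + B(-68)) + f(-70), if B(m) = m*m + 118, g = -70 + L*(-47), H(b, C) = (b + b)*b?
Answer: 14002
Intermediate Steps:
L = 10 (L = -1 + (½)*22 = -1 + 11 = 10)
H(b, C) = 2*b² (H(b, C) = (2*b)*b = 2*b²)
f(I) = 2*I²
g = -540 (g = -70 + 10*(-47) = -70 - 470 = -540)
B(m) = 118 + m² (B(m) = m² + 118 = 118 + m²)
(g + B(-68)) + f(-70) = (-540 + (118 + (-68)²)) + 2*(-70)² = (-540 + (118 + 4624)) + 2*4900 = (-540 + 4742) + 9800 = 4202 + 9800 = 14002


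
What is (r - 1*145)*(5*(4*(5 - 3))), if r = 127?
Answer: -720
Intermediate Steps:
(r - 1*145)*(5*(4*(5 - 3))) = (127 - 1*145)*(5*(4*(5 - 3))) = (127 - 145)*(5*(4*2)) = -90*8 = -18*40 = -720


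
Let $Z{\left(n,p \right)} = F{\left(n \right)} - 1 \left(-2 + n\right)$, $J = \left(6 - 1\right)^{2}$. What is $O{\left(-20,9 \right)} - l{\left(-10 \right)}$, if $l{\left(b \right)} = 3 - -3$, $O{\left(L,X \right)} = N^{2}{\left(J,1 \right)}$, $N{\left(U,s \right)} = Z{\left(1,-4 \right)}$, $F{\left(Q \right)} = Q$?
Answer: $-2$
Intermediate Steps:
$J = 25$ ($J = 5^{2} = 25$)
$Z{\left(n,p \right)} = 2$ ($Z{\left(n,p \right)} = n - 1 \left(-2 + n\right) = n - \left(-2 + n\right) = 2$)
$N{\left(U,s \right)} = 2$
$O{\left(L,X \right)} = 4$ ($O{\left(L,X \right)} = 2^{2} = 4$)
$l{\left(b \right)} = 6$ ($l{\left(b \right)} = 3 + 3 = 6$)
$O{\left(-20,9 \right)} - l{\left(-10 \right)} = 4 - 6 = -2$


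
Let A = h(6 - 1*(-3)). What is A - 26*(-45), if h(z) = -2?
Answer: 1168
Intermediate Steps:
A = -2
A - 26*(-45) = -2 - 26*(-45) = -2 + 1170 = 1168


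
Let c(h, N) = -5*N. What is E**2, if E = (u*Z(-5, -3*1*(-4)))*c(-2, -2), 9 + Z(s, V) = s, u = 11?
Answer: 2371600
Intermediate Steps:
Z(s, V) = -9 + s
E = -1540 (E = (11*(-9 - 5))*(-5*(-2)) = (11*(-14))*10 = -154*10 = -1540)
E**2 = (-1540)**2 = 2371600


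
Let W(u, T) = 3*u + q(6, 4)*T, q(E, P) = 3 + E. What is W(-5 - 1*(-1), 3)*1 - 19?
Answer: -4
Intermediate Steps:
W(u, T) = 3*u + 9*T (W(u, T) = 3*u + (3 + 6)*T = 3*u + 9*T)
W(-5 - 1*(-1), 3)*1 - 19 = (3*(-5 - 1*(-1)) + 9*3)*1 - 19 = (3*(-5 + 1) + 27)*1 - 19 = (3*(-4) + 27)*1 - 19 = (-12 + 27)*1 - 19 = 15*1 - 19 = 15 - 19 = -4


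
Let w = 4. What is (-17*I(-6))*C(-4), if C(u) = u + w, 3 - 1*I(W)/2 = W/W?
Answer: 0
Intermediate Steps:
I(W) = 4 (I(W) = 6 - 2*W/W = 6 - 2*1 = 6 - 2 = 4)
C(u) = 4 + u (C(u) = u + 4 = 4 + u)
(-17*I(-6))*C(-4) = (-17*4)*(4 - 4) = -68*0 = 0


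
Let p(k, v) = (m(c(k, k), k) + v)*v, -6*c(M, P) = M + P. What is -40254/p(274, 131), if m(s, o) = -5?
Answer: -6709/2751 ≈ -2.4388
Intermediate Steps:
c(M, P) = -M/6 - P/6 (c(M, P) = -(M + P)/6 = -M/6 - P/6)
p(k, v) = v*(-5 + v) (p(k, v) = (-5 + v)*v = v*(-5 + v))
-40254/p(274, 131) = -40254*1/(131*(-5 + 131)) = -40254/(131*126) = -40254/16506 = -40254*1/16506 = -6709/2751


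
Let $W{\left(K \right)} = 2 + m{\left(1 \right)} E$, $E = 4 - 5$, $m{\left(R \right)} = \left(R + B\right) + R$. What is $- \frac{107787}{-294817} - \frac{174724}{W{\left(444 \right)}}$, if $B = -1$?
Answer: $- \frac{51511497721}{294817} \approx -1.7472 \cdot 10^{5}$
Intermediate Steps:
$m{\left(R \right)} = -1 + 2 R$ ($m{\left(R \right)} = \left(R - 1\right) + R = \left(-1 + R\right) + R = -1 + 2 R$)
$E = -1$ ($E = 4 - 5 = -1$)
$W{\left(K \right)} = 1$ ($W{\left(K \right)} = 2 + \left(-1 + 2 \cdot 1\right) \left(-1\right) = 2 + \left(-1 + 2\right) \left(-1\right) = 2 + 1 \left(-1\right) = 2 - 1 = 1$)
$- \frac{107787}{-294817} - \frac{174724}{W{\left(444 \right)}} = - \frac{107787}{-294817} - \frac{174724}{1} = \left(-107787\right) \left(- \frac{1}{294817}\right) - 174724 = \frac{107787}{294817} - 174724 = - \frac{51511497721}{294817}$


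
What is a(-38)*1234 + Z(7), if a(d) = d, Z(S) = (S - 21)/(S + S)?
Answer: -46893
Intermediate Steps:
Z(S) = (-21 + S)/(2*S) (Z(S) = (-21 + S)/((2*S)) = (-21 + S)*(1/(2*S)) = (-21 + S)/(2*S))
a(-38)*1234 + Z(7) = -38*1234 + (½)*(-21 + 7)/7 = -46892 + (½)*(⅐)*(-14) = -46892 - 1 = -46893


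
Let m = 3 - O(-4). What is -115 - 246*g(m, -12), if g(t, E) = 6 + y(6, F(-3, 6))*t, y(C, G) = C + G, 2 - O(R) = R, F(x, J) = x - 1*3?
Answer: -1591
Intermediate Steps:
F(x, J) = -3 + x (F(x, J) = x - 3 = -3 + x)
O(R) = 2 - R
m = -3 (m = 3 - (2 - 1*(-4)) = 3 - (2 + 4) = 3 - 1*6 = 3 - 6 = -3)
g(t, E) = 6 (g(t, E) = 6 + (6 + (-3 - 3))*t = 6 + (6 - 6)*t = 6 + 0*t = 6 + 0 = 6)
-115 - 246*g(m, -12) = -115 - 246*6 = -115 - 1476 = -1591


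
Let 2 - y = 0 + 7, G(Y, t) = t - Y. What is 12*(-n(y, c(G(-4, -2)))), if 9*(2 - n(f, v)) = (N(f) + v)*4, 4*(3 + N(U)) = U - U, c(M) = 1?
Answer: -104/3 ≈ -34.667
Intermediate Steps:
N(U) = -3 (N(U) = -3 + (U - U)/4 = -3 + (1/4)*0 = -3 + 0 = -3)
y = -5 (y = 2 - (0 + 7) = 2 - 1*7 = 2 - 7 = -5)
n(f, v) = 10/3 - 4*v/9 (n(f, v) = 2 - (-3 + v)*4/9 = 2 - (-12 + 4*v)/9 = 2 + (4/3 - 4*v/9) = 10/3 - 4*v/9)
12*(-n(y, c(G(-4, -2)))) = 12*(-(10/3 - 4/9*1)) = 12*(-(10/3 - 4/9)) = 12*(-1*26/9) = 12*(-26/9) = -104/3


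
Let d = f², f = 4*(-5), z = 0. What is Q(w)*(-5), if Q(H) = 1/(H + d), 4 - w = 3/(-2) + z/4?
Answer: -10/811 ≈ -0.012330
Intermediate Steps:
f = -20
w = 11/2 (w = 4 - (3/(-2) + 0/4) = 4 - (3*(-½) + 0*(¼)) = 4 - (-3/2 + 0) = 4 - 1*(-3/2) = 4 + 3/2 = 11/2 ≈ 5.5000)
d = 400 (d = (-20)² = 400)
Q(H) = 1/(400 + H) (Q(H) = 1/(H + 400) = 1/(400 + H))
Q(w)*(-5) = -5/(400 + 11/2) = -5/(811/2) = (2/811)*(-5) = -10/811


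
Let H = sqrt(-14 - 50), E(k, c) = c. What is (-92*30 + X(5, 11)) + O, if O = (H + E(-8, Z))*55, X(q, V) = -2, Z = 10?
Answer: -2212 + 440*I ≈ -2212.0 + 440.0*I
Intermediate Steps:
H = 8*I (H = sqrt(-64) = 8*I ≈ 8.0*I)
O = 550 + 440*I (O = (8*I + 10)*55 = (10 + 8*I)*55 = 550 + 440*I ≈ 550.0 + 440.0*I)
(-92*30 + X(5, 11)) + O = (-92*30 - 2) + (550 + 440*I) = (-2760 - 2) + (550 + 440*I) = -2762 + (550 + 440*I) = -2212 + 440*I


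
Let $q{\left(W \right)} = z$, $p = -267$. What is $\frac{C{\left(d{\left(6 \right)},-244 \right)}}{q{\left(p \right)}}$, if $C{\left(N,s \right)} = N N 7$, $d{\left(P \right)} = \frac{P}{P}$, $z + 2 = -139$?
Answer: $- \frac{7}{141} \approx -0.049645$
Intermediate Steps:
$z = -141$ ($z = -2 - 139 = -141$)
$q{\left(W \right)} = -141$
$d{\left(P \right)} = 1$
$C{\left(N,s \right)} = 7 N^{2}$ ($C{\left(N,s \right)} = N^{2} \cdot 7 = 7 N^{2}$)
$\frac{C{\left(d{\left(6 \right)},-244 \right)}}{q{\left(p \right)}} = \frac{7 \cdot 1^{2}}{-141} = 7 \cdot 1 \left(- \frac{1}{141}\right) = 7 \left(- \frac{1}{141}\right) = - \frac{7}{141}$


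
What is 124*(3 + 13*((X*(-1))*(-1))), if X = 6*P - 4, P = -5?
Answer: -54436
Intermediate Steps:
X = -34 (X = 6*(-5) - 4 = -30 - 4 = -34)
124*(3 + 13*((X*(-1))*(-1))) = 124*(3 + 13*(-34*(-1)*(-1))) = 124*(3 + 13*(34*(-1))) = 124*(3 + 13*(-34)) = 124*(3 - 442) = 124*(-439) = -54436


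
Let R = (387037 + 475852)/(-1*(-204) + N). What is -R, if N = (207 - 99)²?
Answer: -862889/11868 ≈ -72.707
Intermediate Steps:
N = 11664 (N = 108² = 11664)
R = 862889/11868 (R = (387037 + 475852)/(-1*(-204) + 11664) = 862889/(204 + 11664) = 862889/11868 ≈ 72.707)
-R = -1*862889/11868 = -862889/11868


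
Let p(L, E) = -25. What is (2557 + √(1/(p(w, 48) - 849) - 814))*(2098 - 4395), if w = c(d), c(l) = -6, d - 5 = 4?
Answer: -5873429 - 2297*I*√621795938/874 ≈ -5.8734e+6 - 65535.0*I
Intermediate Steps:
d = 9 (d = 5 + 4 = 9)
w = -6
(2557 + √(1/(p(w, 48) - 849) - 814))*(2098 - 4395) = (2557 + √(1/(-25 - 849) - 814))*(2098 - 4395) = (2557 + √(1/(-874) - 814))*(-2297) = (2557 + √(-1/874 - 814))*(-2297) = (2557 + √(-711437/874))*(-2297) = (2557 + I*√621795938/874)*(-2297) = -5873429 - 2297*I*√621795938/874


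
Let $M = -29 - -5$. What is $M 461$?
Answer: $-11064$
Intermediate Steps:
$M = -24$ ($M = -29 + 5 = -24$)
$M 461 = \left(-24\right) 461 = -11064$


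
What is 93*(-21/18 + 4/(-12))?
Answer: -279/2 ≈ -139.50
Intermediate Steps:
93*(-21/18 + 4/(-12)) = 93*(-21*1/18 + 4*(-1/12)) = 93*(-7/6 - ⅓) = 93*(-3/2) = -279/2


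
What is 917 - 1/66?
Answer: 60521/66 ≈ 916.98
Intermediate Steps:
917 - 1/66 = 60521/66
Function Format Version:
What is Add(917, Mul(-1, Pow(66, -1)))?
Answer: Rational(60521, 66) ≈ 916.98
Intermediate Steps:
Add(917, Mul(-1, Pow(66, -1))) = Add(917, Mul(-1, Rational(1, 66))) = Add(917, Rational(-1, 66)) = Rational(60521, 66)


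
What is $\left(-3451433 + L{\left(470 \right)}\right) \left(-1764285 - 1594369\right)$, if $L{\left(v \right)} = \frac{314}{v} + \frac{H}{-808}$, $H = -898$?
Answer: $\frac{5448316739040279}{470} \approx 1.1592 \cdot 10^{13}$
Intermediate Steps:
$L{\left(v \right)} = \frac{449}{404} + \frac{314}{v}$ ($L{\left(v \right)} = \frac{314}{v} - \frac{898}{-808} = \frac{314}{v} - - \frac{449}{404} = \frac{314}{v} + \frac{449}{404} = \frac{449}{404} + \frac{314}{v}$)
$\left(-3451433 + L{\left(470 \right)}\right) \left(-1764285 - 1594369\right) = \left(-3451433 + \left(\frac{449}{404} + \frac{314}{470}\right)\right) \left(-1764285 - 1594369\right) = \left(-3451433 + \left(\frac{449}{404} + 314 \cdot \frac{1}{470}\right)\right) \left(-3358654\right) = \left(-3451433 + \left(\frac{449}{404} + \frac{157}{235}\right)\right) \left(-3358654\right) = \left(-3451433 + \frac{168943}{94940}\right) \left(-3358654\right) = \left(- \frac{327678880077}{94940}\right) \left(-3358654\right) = \frac{5448316739040279}{470}$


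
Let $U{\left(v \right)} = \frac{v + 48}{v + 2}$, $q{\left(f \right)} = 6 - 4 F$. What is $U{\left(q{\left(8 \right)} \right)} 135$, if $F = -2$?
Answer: $\frac{4185}{8} \approx 523.13$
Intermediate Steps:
$q{\left(f \right)} = 14$ ($q{\left(f \right)} = 6 - -8 = 6 + 8 = 14$)
$U{\left(v \right)} = \frac{48 + v}{2 + v}$
$U{\left(q{\left(8 \right)} \right)} 135 = \frac{48 + 14}{2 + 14} \cdot 135 = \frac{1}{16} \cdot 62 \cdot 135 = \frac{31}{8} \cdot 135 = \frac{4185}{8}$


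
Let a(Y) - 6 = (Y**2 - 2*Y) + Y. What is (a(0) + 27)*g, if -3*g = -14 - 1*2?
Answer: 176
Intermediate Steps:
a(Y) = 6 + Y**2 - Y (a(Y) = 6 + ((Y**2 - 2*Y) + Y) = 6 + (Y**2 - Y) = 6 + Y**2 - Y)
g = 16/3 (g = -(-14 - 1*2)/3 = -(-14 - 2)/3 = -1/3*(-16) = 16/3 ≈ 5.3333)
(a(0) + 27)*g = ((6 + 0**2 - 1*0) + 27)*(16/3) = ((6 + 0 + 0) + 27)*(16/3) = (6 + 27)*(16/3) = 33*(16/3) = 176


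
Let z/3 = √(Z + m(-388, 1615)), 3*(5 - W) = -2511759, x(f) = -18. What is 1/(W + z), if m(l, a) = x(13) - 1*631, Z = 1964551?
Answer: 139543/116830547241 - √1963902/233661094482 ≈ 1.1884e-6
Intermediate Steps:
W = 837258 (W = 5 - ⅓*(-2511759) = 5 + 837253 = 837258)
m(l, a) = -649 (m(l, a) = -18 - 1*631 = -18 - 631 = -649)
z = 3*√1963902 (z = 3*√(1964551 - 649) = 3*√1963902 ≈ 4204.2)
1/(W + z) = 1/(837258 + 3*√1963902)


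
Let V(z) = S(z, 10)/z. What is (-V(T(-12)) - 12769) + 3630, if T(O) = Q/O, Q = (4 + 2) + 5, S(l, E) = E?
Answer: -100409/11 ≈ -9128.1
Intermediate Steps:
Q = 11 (Q = 6 + 5 = 11)
T(O) = 11/O
V(z) = 10/z
(-V(T(-12)) - 12769) + 3630 = (-10/(11/(-12)) - 12769) + 3630 = (-10/(11*(-1/12)) - 12769) + 3630 = (-10/(-11/12) - 12769) + 3630 = (-10*(-12)/11 - 12769) + 3630 = (-1*(-120/11) - 12769) + 3630 = (120/11 - 12769) + 3630 = -140339/11 + 3630 = -100409/11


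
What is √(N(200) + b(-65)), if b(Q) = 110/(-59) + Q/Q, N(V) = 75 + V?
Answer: √954266/59 ≈ 16.557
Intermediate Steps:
b(Q) = -51/59 (b(Q) = 110*(-1/59) + 1 = -110/59 + 1 = -51/59)
√(N(200) + b(-65)) = √((75 + 200) - 51/59) = √(275 - 51/59) = √(16174/59) = √954266/59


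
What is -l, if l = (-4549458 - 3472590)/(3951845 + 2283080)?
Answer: 8022048/6234925 ≈ 1.2866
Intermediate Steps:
l = -8022048/6234925 ≈ -1.2866
-l = -1*(-8022048/6234925) = 8022048/6234925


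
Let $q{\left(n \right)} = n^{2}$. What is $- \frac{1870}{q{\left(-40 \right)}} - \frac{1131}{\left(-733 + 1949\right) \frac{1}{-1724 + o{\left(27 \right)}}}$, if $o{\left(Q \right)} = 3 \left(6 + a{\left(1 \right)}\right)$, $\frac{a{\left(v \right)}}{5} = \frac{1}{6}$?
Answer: $\frac{19252373}{12160} \approx 1583.3$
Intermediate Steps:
$a{\left(v \right)} = \frac{5}{6}$
$o{\left(Q \right)} = \frac{41}{2}$ ($o{\left(Q \right)} = 3 \left(6 + \frac{5}{6}\right) = 3 \cdot \frac{41}{6} = \frac{41}{2}$)
$- \frac{1870}{q{\left(-40 \right)}} - \frac{1131}{\left(-733 + 1949\right) \frac{1}{-1724 + o{\left(27 \right)}}} = - \frac{1870}{\left(-40\right)^{2}} - \frac{1131}{\left(-733 + 1949\right) \frac{1}{-1724 + \frac{41}{2}}} = - \frac{1870}{1600} - \frac{1131}{1216 \frac{1}{- \frac{3407}{2}}} = \left(-1870\right) \frac{1}{1600} - \frac{1131}{1216 \left(- \frac{2}{3407}\right)} = - \frac{187}{160} - \frac{1131}{- \frac{2432}{3407}} = - \frac{187}{160} - - \frac{3853317}{2432} = - \frac{187}{160} + \frac{3853317}{2432} = \frac{19252373}{12160}$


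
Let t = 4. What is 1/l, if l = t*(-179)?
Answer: -1/716 ≈ -0.0013966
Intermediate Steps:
l = -716 (l = 4*(-179) = -716)
1/l = 1/(-716) = -1/716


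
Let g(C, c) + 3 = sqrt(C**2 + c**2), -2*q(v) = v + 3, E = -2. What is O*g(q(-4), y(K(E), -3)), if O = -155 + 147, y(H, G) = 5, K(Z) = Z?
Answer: 24 - 4*sqrt(101) ≈ -16.199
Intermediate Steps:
O = -8
q(v) = -3/2 - v/2 (q(v) = -(v + 3)/2 = -(3 + v)/2 = -3/2 - v/2)
g(C, c) = -3 + sqrt(C**2 + c**2)
O*g(q(-4), y(K(E), -3)) = -8*(-3 + sqrt((-3/2 - 1/2*(-4))**2 + 5**2)) = -8*(-3 + sqrt((-3/2 + 2)**2 + 25)) = -8*(-3 + sqrt((1/2)**2 + 25)) = -8*(-3 + sqrt(1/4 + 25)) = -8*(-3 + sqrt(101/4)) = -8*(-3 + sqrt(101)/2) = 24 - 4*sqrt(101)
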